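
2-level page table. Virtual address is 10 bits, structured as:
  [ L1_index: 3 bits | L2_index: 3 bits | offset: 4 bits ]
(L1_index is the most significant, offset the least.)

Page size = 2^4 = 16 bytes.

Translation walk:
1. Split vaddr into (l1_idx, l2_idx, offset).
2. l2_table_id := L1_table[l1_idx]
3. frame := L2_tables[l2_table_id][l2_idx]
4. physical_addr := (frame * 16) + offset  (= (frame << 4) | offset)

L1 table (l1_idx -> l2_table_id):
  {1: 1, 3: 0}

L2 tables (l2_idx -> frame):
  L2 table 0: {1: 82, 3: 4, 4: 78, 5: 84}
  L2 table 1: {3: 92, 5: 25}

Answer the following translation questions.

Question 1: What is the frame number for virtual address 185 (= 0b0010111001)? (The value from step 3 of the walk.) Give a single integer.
vaddr = 185: l1_idx=1, l2_idx=3
L1[1] = 1; L2[1][3] = 92

Answer: 92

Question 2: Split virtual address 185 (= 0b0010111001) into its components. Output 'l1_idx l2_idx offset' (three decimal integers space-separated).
vaddr = 185 = 0b0010111001
  top 3 bits -> l1_idx = 1
  next 3 bits -> l2_idx = 3
  bottom 4 bits -> offset = 9

Answer: 1 3 9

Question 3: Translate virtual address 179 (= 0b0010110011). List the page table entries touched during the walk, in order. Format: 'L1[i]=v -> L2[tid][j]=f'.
Answer: L1[1]=1 -> L2[1][3]=92

Derivation:
vaddr = 179 = 0b0010110011
Split: l1_idx=1, l2_idx=3, offset=3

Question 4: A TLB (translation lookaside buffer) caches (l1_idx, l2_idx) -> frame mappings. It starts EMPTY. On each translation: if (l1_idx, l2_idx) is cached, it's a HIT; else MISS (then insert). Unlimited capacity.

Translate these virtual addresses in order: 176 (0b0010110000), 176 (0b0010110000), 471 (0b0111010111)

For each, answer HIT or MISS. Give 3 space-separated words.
vaddr=176: (1,3) not in TLB -> MISS, insert
vaddr=176: (1,3) in TLB -> HIT
vaddr=471: (3,5) not in TLB -> MISS, insert

Answer: MISS HIT MISS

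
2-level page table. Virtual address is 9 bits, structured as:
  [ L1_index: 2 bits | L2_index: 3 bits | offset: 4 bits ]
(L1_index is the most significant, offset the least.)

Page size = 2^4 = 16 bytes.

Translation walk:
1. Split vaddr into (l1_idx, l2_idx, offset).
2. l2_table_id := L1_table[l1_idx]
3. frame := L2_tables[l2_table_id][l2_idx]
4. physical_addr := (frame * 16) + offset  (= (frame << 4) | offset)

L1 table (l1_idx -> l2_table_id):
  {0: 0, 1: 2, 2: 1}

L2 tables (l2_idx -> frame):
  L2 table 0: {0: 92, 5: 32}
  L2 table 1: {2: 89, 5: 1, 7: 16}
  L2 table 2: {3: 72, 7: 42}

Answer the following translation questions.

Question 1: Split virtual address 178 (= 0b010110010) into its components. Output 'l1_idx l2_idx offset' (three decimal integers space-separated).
vaddr = 178 = 0b010110010
  top 2 bits -> l1_idx = 1
  next 3 bits -> l2_idx = 3
  bottom 4 bits -> offset = 2

Answer: 1 3 2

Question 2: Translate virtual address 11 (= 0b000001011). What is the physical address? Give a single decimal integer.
vaddr = 11 = 0b000001011
Split: l1_idx=0, l2_idx=0, offset=11
L1[0] = 0
L2[0][0] = 92
paddr = 92 * 16 + 11 = 1483

Answer: 1483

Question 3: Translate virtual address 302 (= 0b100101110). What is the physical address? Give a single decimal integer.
vaddr = 302 = 0b100101110
Split: l1_idx=2, l2_idx=2, offset=14
L1[2] = 1
L2[1][2] = 89
paddr = 89 * 16 + 14 = 1438

Answer: 1438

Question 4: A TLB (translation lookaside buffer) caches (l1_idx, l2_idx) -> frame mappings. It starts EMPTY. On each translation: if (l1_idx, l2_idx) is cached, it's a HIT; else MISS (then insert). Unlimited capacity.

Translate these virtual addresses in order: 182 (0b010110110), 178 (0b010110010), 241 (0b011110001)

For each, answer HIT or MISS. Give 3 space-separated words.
Answer: MISS HIT MISS

Derivation:
vaddr=182: (1,3) not in TLB -> MISS, insert
vaddr=178: (1,3) in TLB -> HIT
vaddr=241: (1,7) not in TLB -> MISS, insert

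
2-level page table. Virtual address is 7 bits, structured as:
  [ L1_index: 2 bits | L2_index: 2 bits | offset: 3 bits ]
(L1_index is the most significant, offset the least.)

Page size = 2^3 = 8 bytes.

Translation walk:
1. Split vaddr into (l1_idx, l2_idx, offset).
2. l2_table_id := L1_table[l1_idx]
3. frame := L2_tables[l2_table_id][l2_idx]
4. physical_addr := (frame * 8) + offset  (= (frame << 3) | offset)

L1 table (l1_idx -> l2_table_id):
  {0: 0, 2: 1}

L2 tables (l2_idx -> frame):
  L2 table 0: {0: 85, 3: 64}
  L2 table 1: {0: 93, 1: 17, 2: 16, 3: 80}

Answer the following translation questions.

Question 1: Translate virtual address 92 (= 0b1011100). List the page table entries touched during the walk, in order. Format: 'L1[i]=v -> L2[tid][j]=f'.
Answer: L1[2]=1 -> L2[1][3]=80

Derivation:
vaddr = 92 = 0b1011100
Split: l1_idx=2, l2_idx=3, offset=4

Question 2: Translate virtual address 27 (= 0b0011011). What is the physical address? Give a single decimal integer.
Answer: 515

Derivation:
vaddr = 27 = 0b0011011
Split: l1_idx=0, l2_idx=3, offset=3
L1[0] = 0
L2[0][3] = 64
paddr = 64 * 8 + 3 = 515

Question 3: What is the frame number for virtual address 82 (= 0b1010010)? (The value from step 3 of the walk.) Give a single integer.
vaddr = 82: l1_idx=2, l2_idx=2
L1[2] = 1; L2[1][2] = 16

Answer: 16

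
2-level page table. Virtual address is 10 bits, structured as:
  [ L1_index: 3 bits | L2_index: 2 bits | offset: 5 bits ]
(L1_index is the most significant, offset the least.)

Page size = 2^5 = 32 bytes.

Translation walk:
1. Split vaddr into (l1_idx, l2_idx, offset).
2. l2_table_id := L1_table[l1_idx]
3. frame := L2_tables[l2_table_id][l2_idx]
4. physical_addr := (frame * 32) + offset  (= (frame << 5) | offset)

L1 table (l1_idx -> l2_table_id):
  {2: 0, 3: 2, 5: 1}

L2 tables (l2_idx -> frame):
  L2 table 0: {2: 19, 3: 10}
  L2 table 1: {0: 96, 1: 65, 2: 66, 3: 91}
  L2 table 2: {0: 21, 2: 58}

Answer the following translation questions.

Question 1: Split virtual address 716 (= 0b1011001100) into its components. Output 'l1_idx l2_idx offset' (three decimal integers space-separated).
Answer: 5 2 12

Derivation:
vaddr = 716 = 0b1011001100
  top 3 bits -> l1_idx = 5
  next 2 bits -> l2_idx = 2
  bottom 5 bits -> offset = 12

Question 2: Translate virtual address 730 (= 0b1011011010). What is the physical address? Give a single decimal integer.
vaddr = 730 = 0b1011011010
Split: l1_idx=5, l2_idx=2, offset=26
L1[5] = 1
L2[1][2] = 66
paddr = 66 * 32 + 26 = 2138

Answer: 2138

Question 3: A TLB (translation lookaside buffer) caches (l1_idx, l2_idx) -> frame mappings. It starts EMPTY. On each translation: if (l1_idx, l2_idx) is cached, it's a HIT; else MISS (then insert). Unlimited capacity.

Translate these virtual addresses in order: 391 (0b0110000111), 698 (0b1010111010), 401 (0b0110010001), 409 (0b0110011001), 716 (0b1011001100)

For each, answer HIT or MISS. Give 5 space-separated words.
vaddr=391: (3,0) not in TLB -> MISS, insert
vaddr=698: (5,1) not in TLB -> MISS, insert
vaddr=401: (3,0) in TLB -> HIT
vaddr=409: (3,0) in TLB -> HIT
vaddr=716: (5,2) not in TLB -> MISS, insert

Answer: MISS MISS HIT HIT MISS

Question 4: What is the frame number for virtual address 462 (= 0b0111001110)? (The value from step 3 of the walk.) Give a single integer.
vaddr = 462: l1_idx=3, l2_idx=2
L1[3] = 2; L2[2][2] = 58

Answer: 58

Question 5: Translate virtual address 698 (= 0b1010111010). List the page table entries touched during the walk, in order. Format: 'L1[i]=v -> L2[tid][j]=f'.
Answer: L1[5]=1 -> L2[1][1]=65

Derivation:
vaddr = 698 = 0b1010111010
Split: l1_idx=5, l2_idx=1, offset=26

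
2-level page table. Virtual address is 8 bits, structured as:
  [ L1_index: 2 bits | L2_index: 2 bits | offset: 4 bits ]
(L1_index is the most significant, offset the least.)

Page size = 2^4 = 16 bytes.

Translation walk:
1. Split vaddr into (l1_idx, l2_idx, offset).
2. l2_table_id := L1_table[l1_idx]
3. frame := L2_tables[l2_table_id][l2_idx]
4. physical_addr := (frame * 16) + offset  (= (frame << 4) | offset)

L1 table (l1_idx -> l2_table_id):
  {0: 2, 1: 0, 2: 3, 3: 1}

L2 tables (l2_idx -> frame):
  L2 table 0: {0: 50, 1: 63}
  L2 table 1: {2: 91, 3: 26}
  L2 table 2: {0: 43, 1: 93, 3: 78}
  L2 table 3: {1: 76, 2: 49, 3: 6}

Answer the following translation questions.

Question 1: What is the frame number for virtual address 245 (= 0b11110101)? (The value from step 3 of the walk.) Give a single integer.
vaddr = 245: l1_idx=3, l2_idx=3
L1[3] = 1; L2[1][3] = 26

Answer: 26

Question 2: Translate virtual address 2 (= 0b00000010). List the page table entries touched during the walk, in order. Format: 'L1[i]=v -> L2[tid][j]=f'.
Answer: L1[0]=2 -> L2[2][0]=43

Derivation:
vaddr = 2 = 0b00000010
Split: l1_idx=0, l2_idx=0, offset=2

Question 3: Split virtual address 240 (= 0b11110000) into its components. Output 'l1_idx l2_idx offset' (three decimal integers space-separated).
vaddr = 240 = 0b11110000
  top 2 bits -> l1_idx = 3
  next 2 bits -> l2_idx = 3
  bottom 4 bits -> offset = 0

Answer: 3 3 0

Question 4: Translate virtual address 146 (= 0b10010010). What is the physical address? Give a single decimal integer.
Answer: 1218

Derivation:
vaddr = 146 = 0b10010010
Split: l1_idx=2, l2_idx=1, offset=2
L1[2] = 3
L2[3][1] = 76
paddr = 76 * 16 + 2 = 1218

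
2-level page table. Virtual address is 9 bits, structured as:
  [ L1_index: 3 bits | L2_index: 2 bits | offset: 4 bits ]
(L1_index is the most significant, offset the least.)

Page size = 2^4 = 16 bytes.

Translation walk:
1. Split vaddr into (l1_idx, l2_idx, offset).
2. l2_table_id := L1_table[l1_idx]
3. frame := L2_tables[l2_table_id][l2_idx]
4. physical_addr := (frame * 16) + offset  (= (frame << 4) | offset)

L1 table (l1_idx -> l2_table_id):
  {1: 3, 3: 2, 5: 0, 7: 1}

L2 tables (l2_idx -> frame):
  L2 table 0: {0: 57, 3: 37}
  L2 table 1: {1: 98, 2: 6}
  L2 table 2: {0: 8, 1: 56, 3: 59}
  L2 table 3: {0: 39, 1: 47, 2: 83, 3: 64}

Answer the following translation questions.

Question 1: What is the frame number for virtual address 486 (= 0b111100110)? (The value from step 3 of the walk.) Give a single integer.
Answer: 6

Derivation:
vaddr = 486: l1_idx=7, l2_idx=2
L1[7] = 1; L2[1][2] = 6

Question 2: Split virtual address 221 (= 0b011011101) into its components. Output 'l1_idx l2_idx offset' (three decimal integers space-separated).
vaddr = 221 = 0b011011101
  top 3 bits -> l1_idx = 3
  next 2 bits -> l2_idx = 1
  bottom 4 bits -> offset = 13

Answer: 3 1 13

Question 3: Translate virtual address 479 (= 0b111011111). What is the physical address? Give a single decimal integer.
vaddr = 479 = 0b111011111
Split: l1_idx=7, l2_idx=1, offset=15
L1[7] = 1
L2[1][1] = 98
paddr = 98 * 16 + 15 = 1583

Answer: 1583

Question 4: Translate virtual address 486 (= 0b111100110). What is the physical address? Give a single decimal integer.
Answer: 102

Derivation:
vaddr = 486 = 0b111100110
Split: l1_idx=7, l2_idx=2, offset=6
L1[7] = 1
L2[1][2] = 6
paddr = 6 * 16 + 6 = 102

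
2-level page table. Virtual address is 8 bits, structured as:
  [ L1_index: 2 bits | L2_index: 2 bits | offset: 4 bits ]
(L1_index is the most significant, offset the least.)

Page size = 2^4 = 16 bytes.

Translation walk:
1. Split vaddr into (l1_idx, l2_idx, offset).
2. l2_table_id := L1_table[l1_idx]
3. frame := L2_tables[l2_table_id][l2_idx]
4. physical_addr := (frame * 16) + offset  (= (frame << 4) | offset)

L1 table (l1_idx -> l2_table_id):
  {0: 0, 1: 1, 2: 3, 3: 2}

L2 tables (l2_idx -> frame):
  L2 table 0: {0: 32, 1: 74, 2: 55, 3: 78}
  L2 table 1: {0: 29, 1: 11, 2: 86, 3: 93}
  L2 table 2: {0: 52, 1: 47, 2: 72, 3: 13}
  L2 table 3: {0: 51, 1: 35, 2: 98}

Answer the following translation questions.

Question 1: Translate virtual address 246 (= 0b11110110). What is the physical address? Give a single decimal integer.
Answer: 214

Derivation:
vaddr = 246 = 0b11110110
Split: l1_idx=3, l2_idx=3, offset=6
L1[3] = 2
L2[2][3] = 13
paddr = 13 * 16 + 6 = 214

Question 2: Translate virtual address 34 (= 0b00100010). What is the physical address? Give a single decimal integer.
vaddr = 34 = 0b00100010
Split: l1_idx=0, l2_idx=2, offset=2
L1[0] = 0
L2[0][2] = 55
paddr = 55 * 16 + 2 = 882

Answer: 882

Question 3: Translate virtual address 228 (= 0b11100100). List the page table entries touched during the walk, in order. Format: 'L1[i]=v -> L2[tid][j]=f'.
vaddr = 228 = 0b11100100
Split: l1_idx=3, l2_idx=2, offset=4

Answer: L1[3]=2 -> L2[2][2]=72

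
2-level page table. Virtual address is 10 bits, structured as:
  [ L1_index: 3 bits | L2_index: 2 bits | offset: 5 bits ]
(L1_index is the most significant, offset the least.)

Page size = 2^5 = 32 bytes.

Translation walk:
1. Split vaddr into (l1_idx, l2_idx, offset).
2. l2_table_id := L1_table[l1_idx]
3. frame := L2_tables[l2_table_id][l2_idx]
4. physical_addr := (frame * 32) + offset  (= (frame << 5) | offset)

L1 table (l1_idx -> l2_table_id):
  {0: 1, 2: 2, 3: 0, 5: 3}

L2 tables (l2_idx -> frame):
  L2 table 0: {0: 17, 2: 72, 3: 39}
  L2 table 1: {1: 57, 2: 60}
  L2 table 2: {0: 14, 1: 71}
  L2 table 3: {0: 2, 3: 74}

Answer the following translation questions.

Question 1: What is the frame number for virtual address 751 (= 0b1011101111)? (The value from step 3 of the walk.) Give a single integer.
Answer: 74

Derivation:
vaddr = 751: l1_idx=5, l2_idx=3
L1[5] = 3; L2[3][3] = 74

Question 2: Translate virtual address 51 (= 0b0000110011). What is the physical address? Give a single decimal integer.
Answer: 1843

Derivation:
vaddr = 51 = 0b0000110011
Split: l1_idx=0, l2_idx=1, offset=19
L1[0] = 1
L2[1][1] = 57
paddr = 57 * 32 + 19 = 1843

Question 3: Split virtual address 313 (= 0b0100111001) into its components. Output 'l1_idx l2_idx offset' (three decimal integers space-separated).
vaddr = 313 = 0b0100111001
  top 3 bits -> l1_idx = 2
  next 2 bits -> l2_idx = 1
  bottom 5 bits -> offset = 25

Answer: 2 1 25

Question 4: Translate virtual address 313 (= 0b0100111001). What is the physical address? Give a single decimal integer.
vaddr = 313 = 0b0100111001
Split: l1_idx=2, l2_idx=1, offset=25
L1[2] = 2
L2[2][1] = 71
paddr = 71 * 32 + 25 = 2297

Answer: 2297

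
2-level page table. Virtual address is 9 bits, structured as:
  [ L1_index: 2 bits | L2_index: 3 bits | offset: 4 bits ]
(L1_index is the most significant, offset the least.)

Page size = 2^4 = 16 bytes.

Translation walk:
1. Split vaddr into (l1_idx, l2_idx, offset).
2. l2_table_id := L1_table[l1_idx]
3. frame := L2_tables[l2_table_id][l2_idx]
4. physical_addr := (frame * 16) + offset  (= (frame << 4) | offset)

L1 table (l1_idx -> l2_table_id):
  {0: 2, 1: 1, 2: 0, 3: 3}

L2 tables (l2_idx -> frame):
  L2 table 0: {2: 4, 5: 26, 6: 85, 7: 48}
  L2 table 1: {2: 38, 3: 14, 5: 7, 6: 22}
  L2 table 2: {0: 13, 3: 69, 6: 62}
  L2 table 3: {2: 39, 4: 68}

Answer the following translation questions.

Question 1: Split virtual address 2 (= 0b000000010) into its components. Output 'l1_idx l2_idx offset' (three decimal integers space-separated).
Answer: 0 0 2

Derivation:
vaddr = 2 = 0b000000010
  top 2 bits -> l1_idx = 0
  next 3 bits -> l2_idx = 0
  bottom 4 bits -> offset = 2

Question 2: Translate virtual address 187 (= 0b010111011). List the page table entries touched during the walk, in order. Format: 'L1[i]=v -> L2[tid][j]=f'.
vaddr = 187 = 0b010111011
Split: l1_idx=1, l2_idx=3, offset=11

Answer: L1[1]=1 -> L2[1][3]=14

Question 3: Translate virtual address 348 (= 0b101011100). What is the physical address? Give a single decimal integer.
vaddr = 348 = 0b101011100
Split: l1_idx=2, l2_idx=5, offset=12
L1[2] = 0
L2[0][5] = 26
paddr = 26 * 16 + 12 = 428

Answer: 428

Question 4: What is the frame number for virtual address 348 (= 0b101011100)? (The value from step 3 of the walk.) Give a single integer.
vaddr = 348: l1_idx=2, l2_idx=5
L1[2] = 0; L2[0][5] = 26

Answer: 26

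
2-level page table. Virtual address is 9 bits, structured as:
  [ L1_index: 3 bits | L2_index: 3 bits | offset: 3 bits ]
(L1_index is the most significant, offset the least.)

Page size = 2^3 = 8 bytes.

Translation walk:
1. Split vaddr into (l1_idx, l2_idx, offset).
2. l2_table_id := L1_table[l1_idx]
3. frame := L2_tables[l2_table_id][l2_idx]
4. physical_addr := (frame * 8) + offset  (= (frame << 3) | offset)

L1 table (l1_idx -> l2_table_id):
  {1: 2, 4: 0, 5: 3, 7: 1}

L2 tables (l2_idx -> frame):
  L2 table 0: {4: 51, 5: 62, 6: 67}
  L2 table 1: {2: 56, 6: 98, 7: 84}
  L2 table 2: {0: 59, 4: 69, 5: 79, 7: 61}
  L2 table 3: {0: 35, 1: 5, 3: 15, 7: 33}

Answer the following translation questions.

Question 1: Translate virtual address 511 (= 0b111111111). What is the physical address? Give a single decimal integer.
vaddr = 511 = 0b111111111
Split: l1_idx=7, l2_idx=7, offset=7
L1[7] = 1
L2[1][7] = 84
paddr = 84 * 8 + 7 = 679

Answer: 679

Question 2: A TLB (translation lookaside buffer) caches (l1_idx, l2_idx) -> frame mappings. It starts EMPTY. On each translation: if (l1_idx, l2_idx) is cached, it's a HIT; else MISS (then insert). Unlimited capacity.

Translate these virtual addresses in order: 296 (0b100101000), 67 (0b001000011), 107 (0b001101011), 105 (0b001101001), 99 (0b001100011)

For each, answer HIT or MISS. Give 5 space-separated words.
Answer: MISS MISS MISS HIT MISS

Derivation:
vaddr=296: (4,5) not in TLB -> MISS, insert
vaddr=67: (1,0) not in TLB -> MISS, insert
vaddr=107: (1,5) not in TLB -> MISS, insert
vaddr=105: (1,5) in TLB -> HIT
vaddr=99: (1,4) not in TLB -> MISS, insert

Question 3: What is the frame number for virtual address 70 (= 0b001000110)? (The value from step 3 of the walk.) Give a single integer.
vaddr = 70: l1_idx=1, l2_idx=0
L1[1] = 2; L2[2][0] = 59

Answer: 59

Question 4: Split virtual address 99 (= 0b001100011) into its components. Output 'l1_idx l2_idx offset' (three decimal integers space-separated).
vaddr = 99 = 0b001100011
  top 3 bits -> l1_idx = 1
  next 3 bits -> l2_idx = 4
  bottom 3 bits -> offset = 3

Answer: 1 4 3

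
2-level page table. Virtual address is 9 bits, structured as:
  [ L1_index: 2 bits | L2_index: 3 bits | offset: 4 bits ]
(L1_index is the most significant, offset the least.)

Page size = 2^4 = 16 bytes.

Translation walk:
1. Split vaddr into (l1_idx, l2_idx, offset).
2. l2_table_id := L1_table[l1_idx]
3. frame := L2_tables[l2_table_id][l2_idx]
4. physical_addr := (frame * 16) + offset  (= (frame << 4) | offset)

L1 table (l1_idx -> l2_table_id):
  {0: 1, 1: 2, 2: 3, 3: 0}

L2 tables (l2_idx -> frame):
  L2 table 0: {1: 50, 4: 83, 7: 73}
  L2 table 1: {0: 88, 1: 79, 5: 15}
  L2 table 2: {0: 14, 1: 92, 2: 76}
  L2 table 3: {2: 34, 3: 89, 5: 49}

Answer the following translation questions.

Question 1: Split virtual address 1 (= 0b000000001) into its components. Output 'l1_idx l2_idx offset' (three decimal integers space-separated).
Answer: 0 0 1

Derivation:
vaddr = 1 = 0b000000001
  top 2 bits -> l1_idx = 0
  next 3 bits -> l2_idx = 0
  bottom 4 bits -> offset = 1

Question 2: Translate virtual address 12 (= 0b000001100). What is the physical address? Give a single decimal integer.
Answer: 1420

Derivation:
vaddr = 12 = 0b000001100
Split: l1_idx=0, l2_idx=0, offset=12
L1[0] = 1
L2[1][0] = 88
paddr = 88 * 16 + 12 = 1420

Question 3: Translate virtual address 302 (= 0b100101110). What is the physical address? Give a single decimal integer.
vaddr = 302 = 0b100101110
Split: l1_idx=2, l2_idx=2, offset=14
L1[2] = 3
L2[3][2] = 34
paddr = 34 * 16 + 14 = 558

Answer: 558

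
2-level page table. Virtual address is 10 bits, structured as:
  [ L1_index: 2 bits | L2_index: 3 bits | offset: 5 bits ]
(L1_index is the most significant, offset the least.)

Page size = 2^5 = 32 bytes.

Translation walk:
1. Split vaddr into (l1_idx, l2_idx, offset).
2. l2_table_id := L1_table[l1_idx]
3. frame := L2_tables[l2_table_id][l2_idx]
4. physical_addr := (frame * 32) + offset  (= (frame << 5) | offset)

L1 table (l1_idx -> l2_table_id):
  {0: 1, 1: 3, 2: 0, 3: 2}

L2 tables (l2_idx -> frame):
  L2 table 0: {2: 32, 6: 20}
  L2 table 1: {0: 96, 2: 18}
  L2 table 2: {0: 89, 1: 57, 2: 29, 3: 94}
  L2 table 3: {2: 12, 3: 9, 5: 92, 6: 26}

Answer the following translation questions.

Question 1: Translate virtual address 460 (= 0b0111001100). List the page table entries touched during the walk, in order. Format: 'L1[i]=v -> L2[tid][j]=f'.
Answer: L1[1]=3 -> L2[3][6]=26

Derivation:
vaddr = 460 = 0b0111001100
Split: l1_idx=1, l2_idx=6, offset=12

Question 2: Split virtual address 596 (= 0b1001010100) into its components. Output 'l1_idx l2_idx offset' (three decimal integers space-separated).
Answer: 2 2 20

Derivation:
vaddr = 596 = 0b1001010100
  top 2 bits -> l1_idx = 2
  next 3 bits -> l2_idx = 2
  bottom 5 bits -> offset = 20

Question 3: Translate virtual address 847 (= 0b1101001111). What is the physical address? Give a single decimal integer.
vaddr = 847 = 0b1101001111
Split: l1_idx=3, l2_idx=2, offset=15
L1[3] = 2
L2[2][2] = 29
paddr = 29 * 32 + 15 = 943

Answer: 943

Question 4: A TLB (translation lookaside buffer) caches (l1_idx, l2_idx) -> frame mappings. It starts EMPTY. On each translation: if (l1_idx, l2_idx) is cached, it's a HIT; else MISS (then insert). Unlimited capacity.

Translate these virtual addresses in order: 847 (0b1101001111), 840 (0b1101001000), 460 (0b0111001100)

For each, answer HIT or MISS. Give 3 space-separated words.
Answer: MISS HIT MISS

Derivation:
vaddr=847: (3,2) not in TLB -> MISS, insert
vaddr=840: (3,2) in TLB -> HIT
vaddr=460: (1,6) not in TLB -> MISS, insert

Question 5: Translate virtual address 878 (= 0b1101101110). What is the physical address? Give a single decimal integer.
vaddr = 878 = 0b1101101110
Split: l1_idx=3, l2_idx=3, offset=14
L1[3] = 2
L2[2][3] = 94
paddr = 94 * 32 + 14 = 3022

Answer: 3022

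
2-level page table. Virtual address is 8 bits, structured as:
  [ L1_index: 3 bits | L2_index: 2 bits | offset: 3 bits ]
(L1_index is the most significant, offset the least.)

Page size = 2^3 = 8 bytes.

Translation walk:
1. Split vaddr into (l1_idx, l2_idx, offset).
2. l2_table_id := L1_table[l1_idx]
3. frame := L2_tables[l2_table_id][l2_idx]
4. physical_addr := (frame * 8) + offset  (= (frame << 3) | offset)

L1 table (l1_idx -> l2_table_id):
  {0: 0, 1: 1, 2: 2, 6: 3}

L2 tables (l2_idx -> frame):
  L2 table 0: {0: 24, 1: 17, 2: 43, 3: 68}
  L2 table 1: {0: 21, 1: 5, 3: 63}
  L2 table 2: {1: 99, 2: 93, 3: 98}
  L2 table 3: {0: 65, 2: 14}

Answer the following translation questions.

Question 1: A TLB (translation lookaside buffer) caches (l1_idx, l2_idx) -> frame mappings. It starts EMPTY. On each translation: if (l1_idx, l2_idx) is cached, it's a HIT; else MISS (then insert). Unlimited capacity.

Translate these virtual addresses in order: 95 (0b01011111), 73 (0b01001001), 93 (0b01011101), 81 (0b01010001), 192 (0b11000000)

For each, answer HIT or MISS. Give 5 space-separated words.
Answer: MISS MISS HIT MISS MISS

Derivation:
vaddr=95: (2,3) not in TLB -> MISS, insert
vaddr=73: (2,1) not in TLB -> MISS, insert
vaddr=93: (2,3) in TLB -> HIT
vaddr=81: (2,2) not in TLB -> MISS, insert
vaddr=192: (6,0) not in TLB -> MISS, insert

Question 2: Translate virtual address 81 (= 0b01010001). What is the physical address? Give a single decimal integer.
Answer: 745

Derivation:
vaddr = 81 = 0b01010001
Split: l1_idx=2, l2_idx=2, offset=1
L1[2] = 2
L2[2][2] = 93
paddr = 93 * 8 + 1 = 745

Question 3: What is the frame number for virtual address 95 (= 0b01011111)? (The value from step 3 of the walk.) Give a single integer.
vaddr = 95: l1_idx=2, l2_idx=3
L1[2] = 2; L2[2][3] = 98

Answer: 98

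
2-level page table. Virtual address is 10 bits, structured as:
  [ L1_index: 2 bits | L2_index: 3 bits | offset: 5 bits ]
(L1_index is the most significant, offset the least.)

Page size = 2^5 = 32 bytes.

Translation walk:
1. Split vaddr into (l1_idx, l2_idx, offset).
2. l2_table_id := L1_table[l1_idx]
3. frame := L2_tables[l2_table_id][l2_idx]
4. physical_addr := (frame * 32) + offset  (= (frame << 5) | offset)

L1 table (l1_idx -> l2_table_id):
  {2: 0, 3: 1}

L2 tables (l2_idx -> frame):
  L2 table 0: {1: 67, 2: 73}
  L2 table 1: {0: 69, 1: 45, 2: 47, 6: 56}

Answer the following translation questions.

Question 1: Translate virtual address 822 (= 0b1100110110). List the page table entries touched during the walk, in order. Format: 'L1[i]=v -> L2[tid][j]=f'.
Answer: L1[3]=1 -> L2[1][1]=45

Derivation:
vaddr = 822 = 0b1100110110
Split: l1_idx=3, l2_idx=1, offset=22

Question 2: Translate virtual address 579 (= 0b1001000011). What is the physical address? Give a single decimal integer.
Answer: 2339

Derivation:
vaddr = 579 = 0b1001000011
Split: l1_idx=2, l2_idx=2, offset=3
L1[2] = 0
L2[0][2] = 73
paddr = 73 * 32 + 3 = 2339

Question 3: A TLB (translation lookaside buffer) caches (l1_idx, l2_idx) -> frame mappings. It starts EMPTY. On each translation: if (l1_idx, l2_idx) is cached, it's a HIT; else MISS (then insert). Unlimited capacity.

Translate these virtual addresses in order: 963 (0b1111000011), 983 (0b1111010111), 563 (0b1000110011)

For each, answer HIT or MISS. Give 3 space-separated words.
vaddr=963: (3,6) not in TLB -> MISS, insert
vaddr=983: (3,6) in TLB -> HIT
vaddr=563: (2,1) not in TLB -> MISS, insert

Answer: MISS HIT MISS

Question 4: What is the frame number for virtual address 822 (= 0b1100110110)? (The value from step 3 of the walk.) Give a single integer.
Answer: 45

Derivation:
vaddr = 822: l1_idx=3, l2_idx=1
L1[3] = 1; L2[1][1] = 45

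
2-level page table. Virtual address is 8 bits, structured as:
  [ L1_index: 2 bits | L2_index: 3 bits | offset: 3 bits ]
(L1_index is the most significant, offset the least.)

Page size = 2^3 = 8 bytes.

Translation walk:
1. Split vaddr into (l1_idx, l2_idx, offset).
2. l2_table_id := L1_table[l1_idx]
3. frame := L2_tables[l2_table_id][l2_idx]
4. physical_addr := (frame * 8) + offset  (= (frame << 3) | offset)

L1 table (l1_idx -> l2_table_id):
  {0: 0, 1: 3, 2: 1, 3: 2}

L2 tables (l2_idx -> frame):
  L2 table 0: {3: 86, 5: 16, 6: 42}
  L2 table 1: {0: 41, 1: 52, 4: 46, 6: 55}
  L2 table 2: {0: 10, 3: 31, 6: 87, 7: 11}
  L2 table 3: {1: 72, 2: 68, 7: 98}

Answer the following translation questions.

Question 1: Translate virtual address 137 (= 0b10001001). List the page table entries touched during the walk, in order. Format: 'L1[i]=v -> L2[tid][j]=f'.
vaddr = 137 = 0b10001001
Split: l1_idx=2, l2_idx=1, offset=1

Answer: L1[2]=1 -> L2[1][1]=52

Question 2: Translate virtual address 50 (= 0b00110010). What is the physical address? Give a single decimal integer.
Answer: 338

Derivation:
vaddr = 50 = 0b00110010
Split: l1_idx=0, l2_idx=6, offset=2
L1[0] = 0
L2[0][6] = 42
paddr = 42 * 8 + 2 = 338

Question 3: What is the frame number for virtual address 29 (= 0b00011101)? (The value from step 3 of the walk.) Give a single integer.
Answer: 86

Derivation:
vaddr = 29: l1_idx=0, l2_idx=3
L1[0] = 0; L2[0][3] = 86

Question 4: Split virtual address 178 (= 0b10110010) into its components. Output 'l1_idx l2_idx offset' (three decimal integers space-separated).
Answer: 2 6 2

Derivation:
vaddr = 178 = 0b10110010
  top 2 bits -> l1_idx = 2
  next 3 bits -> l2_idx = 6
  bottom 3 bits -> offset = 2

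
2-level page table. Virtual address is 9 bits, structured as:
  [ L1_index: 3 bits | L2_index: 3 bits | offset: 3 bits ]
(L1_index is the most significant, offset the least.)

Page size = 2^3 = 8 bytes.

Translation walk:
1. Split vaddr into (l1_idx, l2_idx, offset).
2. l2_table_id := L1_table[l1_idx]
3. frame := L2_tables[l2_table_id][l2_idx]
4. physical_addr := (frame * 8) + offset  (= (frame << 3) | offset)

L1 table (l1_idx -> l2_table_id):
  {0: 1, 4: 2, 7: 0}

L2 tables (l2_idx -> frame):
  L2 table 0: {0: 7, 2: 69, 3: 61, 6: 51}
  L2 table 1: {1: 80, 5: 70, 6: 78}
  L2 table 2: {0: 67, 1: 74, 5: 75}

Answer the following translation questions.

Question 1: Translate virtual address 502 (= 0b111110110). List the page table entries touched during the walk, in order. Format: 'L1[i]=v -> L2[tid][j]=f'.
Answer: L1[7]=0 -> L2[0][6]=51

Derivation:
vaddr = 502 = 0b111110110
Split: l1_idx=7, l2_idx=6, offset=6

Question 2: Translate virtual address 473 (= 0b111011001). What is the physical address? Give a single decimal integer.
vaddr = 473 = 0b111011001
Split: l1_idx=7, l2_idx=3, offset=1
L1[7] = 0
L2[0][3] = 61
paddr = 61 * 8 + 1 = 489

Answer: 489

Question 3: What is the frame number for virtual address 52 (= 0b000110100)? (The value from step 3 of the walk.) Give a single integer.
vaddr = 52: l1_idx=0, l2_idx=6
L1[0] = 1; L2[1][6] = 78

Answer: 78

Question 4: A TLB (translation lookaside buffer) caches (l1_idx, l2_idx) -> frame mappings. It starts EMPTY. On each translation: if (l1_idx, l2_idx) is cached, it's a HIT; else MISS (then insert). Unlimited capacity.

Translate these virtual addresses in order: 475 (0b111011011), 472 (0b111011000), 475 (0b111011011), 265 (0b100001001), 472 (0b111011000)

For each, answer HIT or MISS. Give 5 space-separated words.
vaddr=475: (7,3) not in TLB -> MISS, insert
vaddr=472: (7,3) in TLB -> HIT
vaddr=475: (7,3) in TLB -> HIT
vaddr=265: (4,1) not in TLB -> MISS, insert
vaddr=472: (7,3) in TLB -> HIT

Answer: MISS HIT HIT MISS HIT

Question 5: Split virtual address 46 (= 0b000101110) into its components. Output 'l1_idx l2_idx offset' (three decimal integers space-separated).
vaddr = 46 = 0b000101110
  top 3 bits -> l1_idx = 0
  next 3 bits -> l2_idx = 5
  bottom 3 bits -> offset = 6

Answer: 0 5 6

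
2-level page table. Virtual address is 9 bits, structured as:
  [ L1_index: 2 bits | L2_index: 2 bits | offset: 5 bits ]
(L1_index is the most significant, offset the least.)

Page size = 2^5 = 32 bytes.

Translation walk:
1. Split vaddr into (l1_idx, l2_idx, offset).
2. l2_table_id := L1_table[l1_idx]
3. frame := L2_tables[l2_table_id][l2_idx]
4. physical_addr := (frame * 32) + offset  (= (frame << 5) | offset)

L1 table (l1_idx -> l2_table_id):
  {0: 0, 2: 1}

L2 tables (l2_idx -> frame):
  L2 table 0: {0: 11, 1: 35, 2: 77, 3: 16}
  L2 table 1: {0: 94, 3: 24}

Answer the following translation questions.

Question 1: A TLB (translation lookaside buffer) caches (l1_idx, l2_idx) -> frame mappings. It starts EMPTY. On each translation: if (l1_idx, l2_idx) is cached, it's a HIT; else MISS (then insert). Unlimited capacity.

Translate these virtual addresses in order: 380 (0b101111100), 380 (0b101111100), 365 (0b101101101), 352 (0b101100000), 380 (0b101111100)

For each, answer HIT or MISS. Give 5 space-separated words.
vaddr=380: (2,3) not in TLB -> MISS, insert
vaddr=380: (2,3) in TLB -> HIT
vaddr=365: (2,3) in TLB -> HIT
vaddr=352: (2,3) in TLB -> HIT
vaddr=380: (2,3) in TLB -> HIT

Answer: MISS HIT HIT HIT HIT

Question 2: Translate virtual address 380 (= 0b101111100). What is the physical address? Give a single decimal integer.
vaddr = 380 = 0b101111100
Split: l1_idx=2, l2_idx=3, offset=28
L1[2] = 1
L2[1][3] = 24
paddr = 24 * 32 + 28 = 796

Answer: 796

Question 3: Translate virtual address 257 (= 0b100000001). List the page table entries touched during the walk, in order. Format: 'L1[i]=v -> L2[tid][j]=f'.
Answer: L1[2]=1 -> L2[1][0]=94

Derivation:
vaddr = 257 = 0b100000001
Split: l1_idx=2, l2_idx=0, offset=1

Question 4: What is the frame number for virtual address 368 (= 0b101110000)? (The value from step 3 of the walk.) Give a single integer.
Answer: 24

Derivation:
vaddr = 368: l1_idx=2, l2_idx=3
L1[2] = 1; L2[1][3] = 24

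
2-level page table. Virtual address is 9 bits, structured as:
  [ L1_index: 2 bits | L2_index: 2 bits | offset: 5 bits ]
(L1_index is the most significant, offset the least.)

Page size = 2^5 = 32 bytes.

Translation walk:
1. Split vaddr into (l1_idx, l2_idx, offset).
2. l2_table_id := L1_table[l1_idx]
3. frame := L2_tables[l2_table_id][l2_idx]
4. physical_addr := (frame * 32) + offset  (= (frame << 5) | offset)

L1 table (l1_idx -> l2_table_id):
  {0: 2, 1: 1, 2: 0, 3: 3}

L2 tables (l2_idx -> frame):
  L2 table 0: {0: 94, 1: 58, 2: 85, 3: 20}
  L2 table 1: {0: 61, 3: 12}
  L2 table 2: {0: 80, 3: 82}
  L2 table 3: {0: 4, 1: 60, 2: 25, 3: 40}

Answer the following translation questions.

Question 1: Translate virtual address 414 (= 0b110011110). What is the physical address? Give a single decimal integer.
vaddr = 414 = 0b110011110
Split: l1_idx=3, l2_idx=0, offset=30
L1[3] = 3
L2[3][0] = 4
paddr = 4 * 32 + 30 = 158

Answer: 158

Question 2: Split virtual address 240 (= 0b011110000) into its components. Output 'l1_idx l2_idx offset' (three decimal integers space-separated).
vaddr = 240 = 0b011110000
  top 2 bits -> l1_idx = 1
  next 2 bits -> l2_idx = 3
  bottom 5 bits -> offset = 16

Answer: 1 3 16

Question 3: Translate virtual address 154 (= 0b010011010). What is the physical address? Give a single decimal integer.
vaddr = 154 = 0b010011010
Split: l1_idx=1, l2_idx=0, offset=26
L1[1] = 1
L2[1][0] = 61
paddr = 61 * 32 + 26 = 1978

Answer: 1978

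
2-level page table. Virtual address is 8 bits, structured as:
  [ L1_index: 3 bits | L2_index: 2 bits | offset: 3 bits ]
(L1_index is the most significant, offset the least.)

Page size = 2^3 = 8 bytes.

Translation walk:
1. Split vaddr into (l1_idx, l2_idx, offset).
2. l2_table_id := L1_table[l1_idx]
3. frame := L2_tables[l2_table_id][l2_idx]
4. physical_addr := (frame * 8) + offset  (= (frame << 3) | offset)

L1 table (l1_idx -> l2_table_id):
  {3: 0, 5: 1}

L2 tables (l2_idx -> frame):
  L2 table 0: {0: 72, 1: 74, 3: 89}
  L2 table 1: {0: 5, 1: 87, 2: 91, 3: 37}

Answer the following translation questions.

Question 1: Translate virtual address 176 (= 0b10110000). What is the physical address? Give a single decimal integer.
Answer: 728

Derivation:
vaddr = 176 = 0b10110000
Split: l1_idx=5, l2_idx=2, offset=0
L1[5] = 1
L2[1][2] = 91
paddr = 91 * 8 + 0 = 728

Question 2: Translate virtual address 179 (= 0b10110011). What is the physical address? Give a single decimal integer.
Answer: 731

Derivation:
vaddr = 179 = 0b10110011
Split: l1_idx=5, l2_idx=2, offset=3
L1[5] = 1
L2[1][2] = 91
paddr = 91 * 8 + 3 = 731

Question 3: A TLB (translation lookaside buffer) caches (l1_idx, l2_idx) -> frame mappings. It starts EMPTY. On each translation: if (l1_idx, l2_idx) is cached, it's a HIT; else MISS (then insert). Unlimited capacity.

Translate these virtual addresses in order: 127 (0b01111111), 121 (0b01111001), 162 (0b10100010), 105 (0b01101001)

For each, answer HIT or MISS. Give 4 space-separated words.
vaddr=127: (3,3) not in TLB -> MISS, insert
vaddr=121: (3,3) in TLB -> HIT
vaddr=162: (5,0) not in TLB -> MISS, insert
vaddr=105: (3,1) not in TLB -> MISS, insert

Answer: MISS HIT MISS MISS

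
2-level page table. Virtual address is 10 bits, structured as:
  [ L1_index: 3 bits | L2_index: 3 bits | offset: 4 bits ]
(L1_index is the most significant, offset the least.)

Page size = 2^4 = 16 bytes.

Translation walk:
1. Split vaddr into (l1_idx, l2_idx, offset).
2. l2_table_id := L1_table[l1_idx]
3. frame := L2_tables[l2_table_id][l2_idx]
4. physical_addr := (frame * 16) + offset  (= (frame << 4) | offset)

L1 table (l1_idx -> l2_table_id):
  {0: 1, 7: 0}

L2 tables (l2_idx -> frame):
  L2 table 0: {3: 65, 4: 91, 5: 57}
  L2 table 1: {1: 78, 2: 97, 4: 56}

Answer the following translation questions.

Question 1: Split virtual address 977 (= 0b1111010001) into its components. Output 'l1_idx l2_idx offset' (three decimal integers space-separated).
Answer: 7 5 1

Derivation:
vaddr = 977 = 0b1111010001
  top 3 bits -> l1_idx = 7
  next 3 bits -> l2_idx = 5
  bottom 4 bits -> offset = 1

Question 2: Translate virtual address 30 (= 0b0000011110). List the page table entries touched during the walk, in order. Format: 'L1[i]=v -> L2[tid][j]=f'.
Answer: L1[0]=1 -> L2[1][1]=78

Derivation:
vaddr = 30 = 0b0000011110
Split: l1_idx=0, l2_idx=1, offset=14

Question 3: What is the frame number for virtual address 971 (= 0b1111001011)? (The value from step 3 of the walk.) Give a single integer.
Answer: 91

Derivation:
vaddr = 971: l1_idx=7, l2_idx=4
L1[7] = 0; L2[0][4] = 91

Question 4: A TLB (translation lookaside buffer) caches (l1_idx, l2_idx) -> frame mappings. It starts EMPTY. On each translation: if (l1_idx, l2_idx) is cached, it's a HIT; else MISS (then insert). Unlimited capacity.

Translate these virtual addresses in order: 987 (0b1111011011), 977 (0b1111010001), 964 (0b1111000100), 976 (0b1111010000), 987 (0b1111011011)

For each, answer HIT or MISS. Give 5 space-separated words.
vaddr=987: (7,5) not in TLB -> MISS, insert
vaddr=977: (7,5) in TLB -> HIT
vaddr=964: (7,4) not in TLB -> MISS, insert
vaddr=976: (7,5) in TLB -> HIT
vaddr=987: (7,5) in TLB -> HIT

Answer: MISS HIT MISS HIT HIT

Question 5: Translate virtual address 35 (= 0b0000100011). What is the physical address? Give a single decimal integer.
Answer: 1555

Derivation:
vaddr = 35 = 0b0000100011
Split: l1_idx=0, l2_idx=2, offset=3
L1[0] = 1
L2[1][2] = 97
paddr = 97 * 16 + 3 = 1555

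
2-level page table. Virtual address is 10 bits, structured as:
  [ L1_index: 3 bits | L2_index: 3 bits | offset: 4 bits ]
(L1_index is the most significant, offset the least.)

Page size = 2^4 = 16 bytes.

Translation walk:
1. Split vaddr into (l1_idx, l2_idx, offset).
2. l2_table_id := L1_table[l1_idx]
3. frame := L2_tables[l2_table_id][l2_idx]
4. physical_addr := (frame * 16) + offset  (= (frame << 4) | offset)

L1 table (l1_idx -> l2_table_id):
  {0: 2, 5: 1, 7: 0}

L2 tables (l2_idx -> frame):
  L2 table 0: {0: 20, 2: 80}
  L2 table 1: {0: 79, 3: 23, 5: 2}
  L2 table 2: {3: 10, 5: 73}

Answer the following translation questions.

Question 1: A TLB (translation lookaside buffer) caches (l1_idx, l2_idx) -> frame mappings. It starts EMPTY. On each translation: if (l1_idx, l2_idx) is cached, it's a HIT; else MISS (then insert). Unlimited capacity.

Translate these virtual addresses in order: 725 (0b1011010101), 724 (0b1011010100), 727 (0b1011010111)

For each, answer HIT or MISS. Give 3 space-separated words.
vaddr=725: (5,5) not in TLB -> MISS, insert
vaddr=724: (5,5) in TLB -> HIT
vaddr=727: (5,5) in TLB -> HIT

Answer: MISS HIT HIT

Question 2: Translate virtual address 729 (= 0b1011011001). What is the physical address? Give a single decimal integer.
vaddr = 729 = 0b1011011001
Split: l1_idx=5, l2_idx=5, offset=9
L1[5] = 1
L2[1][5] = 2
paddr = 2 * 16 + 9 = 41

Answer: 41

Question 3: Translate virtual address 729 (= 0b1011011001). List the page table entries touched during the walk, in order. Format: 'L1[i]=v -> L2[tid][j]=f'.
vaddr = 729 = 0b1011011001
Split: l1_idx=5, l2_idx=5, offset=9

Answer: L1[5]=1 -> L2[1][5]=2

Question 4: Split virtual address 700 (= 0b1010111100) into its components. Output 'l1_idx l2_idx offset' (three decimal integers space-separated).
Answer: 5 3 12

Derivation:
vaddr = 700 = 0b1010111100
  top 3 bits -> l1_idx = 5
  next 3 bits -> l2_idx = 3
  bottom 4 bits -> offset = 12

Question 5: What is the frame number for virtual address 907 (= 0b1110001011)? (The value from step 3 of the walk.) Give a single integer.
Answer: 20

Derivation:
vaddr = 907: l1_idx=7, l2_idx=0
L1[7] = 0; L2[0][0] = 20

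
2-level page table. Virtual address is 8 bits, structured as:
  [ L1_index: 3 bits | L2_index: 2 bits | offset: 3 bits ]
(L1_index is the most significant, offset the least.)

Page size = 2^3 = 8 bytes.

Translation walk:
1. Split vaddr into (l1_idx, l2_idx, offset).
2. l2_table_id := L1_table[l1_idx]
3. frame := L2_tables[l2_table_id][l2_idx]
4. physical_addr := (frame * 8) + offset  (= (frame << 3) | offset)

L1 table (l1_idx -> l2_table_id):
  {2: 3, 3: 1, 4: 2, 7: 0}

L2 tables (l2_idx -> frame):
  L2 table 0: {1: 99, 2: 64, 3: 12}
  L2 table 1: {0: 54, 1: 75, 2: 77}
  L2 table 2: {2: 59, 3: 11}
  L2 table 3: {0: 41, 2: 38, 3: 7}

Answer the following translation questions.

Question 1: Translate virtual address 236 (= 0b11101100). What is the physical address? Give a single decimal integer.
Answer: 796

Derivation:
vaddr = 236 = 0b11101100
Split: l1_idx=7, l2_idx=1, offset=4
L1[7] = 0
L2[0][1] = 99
paddr = 99 * 8 + 4 = 796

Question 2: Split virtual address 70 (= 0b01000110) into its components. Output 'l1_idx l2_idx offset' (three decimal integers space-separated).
Answer: 2 0 6

Derivation:
vaddr = 70 = 0b01000110
  top 3 bits -> l1_idx = 2
  next 2 bits -> l2_idx = 0
  bottom 3 bits -> offset = 6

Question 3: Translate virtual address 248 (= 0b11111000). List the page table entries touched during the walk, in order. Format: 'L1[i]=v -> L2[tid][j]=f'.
Answer: L1[7]=0 -> L2[0][3]=12

Derivation:
vaddr = 248 = 0b11111000
Split: l1_idx=7, l2_idx=3, offset=0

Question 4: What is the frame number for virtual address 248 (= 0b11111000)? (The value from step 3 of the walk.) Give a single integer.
Answer: 12

Derivation:
vaddr = 248: l1_idx=7, l2_idx=3
L1[7] = 0; L2[0][3] = 12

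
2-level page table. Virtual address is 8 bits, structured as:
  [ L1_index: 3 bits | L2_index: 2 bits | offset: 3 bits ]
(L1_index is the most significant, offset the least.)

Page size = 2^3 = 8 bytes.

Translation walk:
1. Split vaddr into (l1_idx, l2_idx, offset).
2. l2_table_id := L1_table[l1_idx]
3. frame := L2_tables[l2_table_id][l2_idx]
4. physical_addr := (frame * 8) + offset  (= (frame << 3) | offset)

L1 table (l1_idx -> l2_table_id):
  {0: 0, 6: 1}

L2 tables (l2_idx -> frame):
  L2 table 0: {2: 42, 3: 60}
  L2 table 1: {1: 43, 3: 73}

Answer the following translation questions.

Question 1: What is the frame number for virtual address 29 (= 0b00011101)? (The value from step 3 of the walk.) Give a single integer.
vaddr = 29: l1_idx=0, l2_idx=3
L1[0] = 0; L2[0][3] = 60

Answer: 60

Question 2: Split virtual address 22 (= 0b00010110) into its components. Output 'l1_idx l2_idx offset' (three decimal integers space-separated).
vaddr = 22 = 0b00010110
  top 3 bits -> l1_idx = 0
  next 2 bits -> l2_idx = 2
  bottom 3 bits -> offset = 6

Answer: 0 2 6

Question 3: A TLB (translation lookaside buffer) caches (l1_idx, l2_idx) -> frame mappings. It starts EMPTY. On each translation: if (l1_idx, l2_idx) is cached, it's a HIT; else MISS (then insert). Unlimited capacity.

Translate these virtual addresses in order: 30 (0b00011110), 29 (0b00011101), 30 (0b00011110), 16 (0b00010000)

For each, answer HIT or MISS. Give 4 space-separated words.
vaddr=30: (0,3) not in TLB -> MISS, insert
vaddr=29: (0,3) in TLB -> HIT
vaddr=30: (0,3) in TLB -> HIT
vaddr=16: (0,2) not in TLB -> MISS, insert

Answer: MISS HIT HIT MISS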